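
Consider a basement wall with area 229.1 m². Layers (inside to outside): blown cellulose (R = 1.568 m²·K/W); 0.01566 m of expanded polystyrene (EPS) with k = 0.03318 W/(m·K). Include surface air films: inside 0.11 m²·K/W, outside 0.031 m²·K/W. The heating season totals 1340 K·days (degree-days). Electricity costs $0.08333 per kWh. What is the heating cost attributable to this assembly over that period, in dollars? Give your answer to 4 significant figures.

0.01566/0.03318 = 0.47197
R_total = 0.11 + 1.568 + 0.47197 + 0.031 = 2.181 m²·K/W
E = A × HDD × 24 / R / 1000 = 229.1 × 1340 × 24 / 2.181 / 1000 = 3378.2 kWh
Cost = 3378.2 × 0.08333 = $281.51

281.5 dollars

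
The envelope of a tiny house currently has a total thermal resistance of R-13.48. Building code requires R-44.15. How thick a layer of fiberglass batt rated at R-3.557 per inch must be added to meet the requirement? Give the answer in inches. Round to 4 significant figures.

8.622 in

ΔR = 44.15 − 13.48 = 30.67 ft²·°F·h/BTU
L = ΔR / (R/in) = 30.67/3.557 = 8.6224 in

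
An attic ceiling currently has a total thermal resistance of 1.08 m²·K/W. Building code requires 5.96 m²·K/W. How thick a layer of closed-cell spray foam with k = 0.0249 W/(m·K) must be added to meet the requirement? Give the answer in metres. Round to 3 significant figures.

ΔR = 5.96 − 1.08 = 4.88 m²·K/W
L = ΔR × k = 4.88 × 0.0249 = 0.1215 m

0.122 m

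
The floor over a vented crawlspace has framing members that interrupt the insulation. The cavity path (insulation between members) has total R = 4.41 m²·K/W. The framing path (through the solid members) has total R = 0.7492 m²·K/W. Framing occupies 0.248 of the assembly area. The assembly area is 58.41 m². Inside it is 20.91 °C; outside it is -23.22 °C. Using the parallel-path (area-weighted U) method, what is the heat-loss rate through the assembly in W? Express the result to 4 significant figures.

U_eff = 0.752/4.41 + 0.248/0.7492 = 0.17052 + 0.33102 = 0.50154
R_eff = 1/U_eff = 1.9939 m²·K/W
Q = 58.41 × (20.91 − (-23.22)) / 1.9939 = 1292.8 W

1293 W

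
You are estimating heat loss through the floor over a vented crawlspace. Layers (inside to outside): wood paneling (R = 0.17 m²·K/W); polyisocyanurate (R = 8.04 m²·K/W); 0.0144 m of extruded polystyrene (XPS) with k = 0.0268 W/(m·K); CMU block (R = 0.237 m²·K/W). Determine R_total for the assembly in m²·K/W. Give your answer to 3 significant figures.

8.98 m²·K/W

0.0144/0.0268 = 0.5373
R_total = 0.17 + 8.04 + 0.5373 + 0.237 = 8.984 m²·K/W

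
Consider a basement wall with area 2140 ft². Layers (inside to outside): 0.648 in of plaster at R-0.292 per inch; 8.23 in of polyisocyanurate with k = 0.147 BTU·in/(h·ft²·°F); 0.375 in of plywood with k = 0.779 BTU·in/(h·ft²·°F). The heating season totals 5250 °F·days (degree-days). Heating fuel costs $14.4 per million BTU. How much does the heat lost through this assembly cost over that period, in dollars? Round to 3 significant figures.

68.5 dollars

0.648 × 0.292 = 0.1892
8.23/0.147 = 55.99
0.375/0.779 = 0.4814
R_total = 0.1892 + 55.99 + 0.4814 = 56.66 ft²·°F·h/BTU
E = A × HDD × 24 / R = 2140 × 5250 × 24 / 56.66 = 4759000 BTU
Cost = 4759000/10⁶ × 14.4 = $68.53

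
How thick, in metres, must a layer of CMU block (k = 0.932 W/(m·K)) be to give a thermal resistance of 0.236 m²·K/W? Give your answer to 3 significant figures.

L = R·k = 0.236 × 0.932 = 0.22 m

0.220 m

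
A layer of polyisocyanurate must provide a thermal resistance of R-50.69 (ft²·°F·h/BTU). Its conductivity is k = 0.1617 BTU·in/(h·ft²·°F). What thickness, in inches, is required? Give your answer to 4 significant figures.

L = R × k = 50.69 × 0.1617 = 8.1966 in

8.197 in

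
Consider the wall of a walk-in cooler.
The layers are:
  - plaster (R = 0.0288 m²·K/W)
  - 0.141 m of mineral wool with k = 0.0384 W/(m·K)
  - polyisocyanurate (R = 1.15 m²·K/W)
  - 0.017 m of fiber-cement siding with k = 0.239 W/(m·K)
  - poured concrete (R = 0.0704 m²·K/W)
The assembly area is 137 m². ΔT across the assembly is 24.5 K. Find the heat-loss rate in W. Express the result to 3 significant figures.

672 W

0.141/0.0384 = 3.672
0.017/0.239 = 0.07113
R_total = 0.0288 + 3.672 + 1.15 + 0.07113 + 0.0704 = 4.992 m²·K/W
Q = A·ΔT/R = 137 × 24.5 / 4.992 = 672.3 W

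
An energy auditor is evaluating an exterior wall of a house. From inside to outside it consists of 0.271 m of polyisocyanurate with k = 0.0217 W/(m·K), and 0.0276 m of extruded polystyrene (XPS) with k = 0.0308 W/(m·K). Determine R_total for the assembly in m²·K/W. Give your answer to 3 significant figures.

13.4 m²·K/W

0.271/0.0217 = 12.49
0.0276/0.0308 = 0.8961
R_total = 12.49 + 0.8961 = 13.38 m²·K/W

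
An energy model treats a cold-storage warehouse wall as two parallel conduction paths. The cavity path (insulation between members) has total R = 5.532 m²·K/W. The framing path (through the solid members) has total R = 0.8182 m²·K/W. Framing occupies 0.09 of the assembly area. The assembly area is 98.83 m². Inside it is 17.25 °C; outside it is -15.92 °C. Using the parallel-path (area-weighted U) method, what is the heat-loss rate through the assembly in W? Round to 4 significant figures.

U_eff = 0.91/5.532 + 0.09/0.8182 = 0.1645 + 0.11 = 0.2745
R_eff = 1/U_eff = 3.6431 m²·K/W
Q = 98.83 × (17.25 − (-15.92)) / 3.6431 = 899.85 W

899.8 W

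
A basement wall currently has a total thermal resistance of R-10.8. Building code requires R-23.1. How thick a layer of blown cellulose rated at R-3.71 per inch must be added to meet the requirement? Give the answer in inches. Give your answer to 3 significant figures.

ΔR = 23.1 − 10.8 = 12.3 ft²·°F·h/BTU
L = ΔR / (R/in) = 12.3/3.71 = 3.315 in

3.32 in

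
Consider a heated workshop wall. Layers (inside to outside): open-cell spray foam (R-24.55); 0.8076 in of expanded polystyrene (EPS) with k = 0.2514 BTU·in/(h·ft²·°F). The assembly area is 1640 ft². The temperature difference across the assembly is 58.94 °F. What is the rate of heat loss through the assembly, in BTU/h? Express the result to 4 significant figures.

3482 BTU/h

0.8076/0.2514 = 3.2124
R_total = 24.55 + 3.2124 = 27.762 ft²·°F·h/BTU
Q = A·ΔT/R = 1640 × 58.94 / 27.762 = 3481.7 BTU/h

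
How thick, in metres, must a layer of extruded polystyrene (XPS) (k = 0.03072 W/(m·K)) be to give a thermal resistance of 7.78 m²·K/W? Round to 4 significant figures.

0.2390 m

L = R·k = 7.78 × 0.03072 = 0.239 m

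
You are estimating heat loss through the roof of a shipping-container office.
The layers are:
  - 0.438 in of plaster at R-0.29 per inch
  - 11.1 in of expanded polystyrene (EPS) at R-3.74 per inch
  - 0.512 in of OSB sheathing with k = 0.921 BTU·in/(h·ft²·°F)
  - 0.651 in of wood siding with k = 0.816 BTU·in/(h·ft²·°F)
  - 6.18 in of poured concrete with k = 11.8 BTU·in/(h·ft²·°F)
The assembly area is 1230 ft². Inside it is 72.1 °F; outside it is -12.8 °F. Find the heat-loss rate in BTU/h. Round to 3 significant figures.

0.438 × 0.29 = 0.127
11.1 × 3.74 = 41.51
0.512/0.921 = 0.5559
0.651/0.816 = 0.7978
6.18/11.8 = 0.5237
R_total = 0.127 + 41.51 + 0.5559 + 0.7978 + 0.5237 = 43.52 ft²·°F·h/BTU
Q = A·ΔT/R = 1230 × (72.1 − (-12.8)) / 43.52 = 2400 BTU/h

2400 BTU/h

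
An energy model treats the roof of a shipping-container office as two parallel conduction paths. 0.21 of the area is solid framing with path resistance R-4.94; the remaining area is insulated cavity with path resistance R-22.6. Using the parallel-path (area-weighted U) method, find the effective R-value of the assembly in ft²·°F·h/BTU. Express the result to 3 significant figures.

12.9 ft²·°F·h/BTU

U_eff = 0.79/22.6 + 0.21/4.94 = 0.03496 + 0.04251 = 0.07747
R_eff = 1/U_eff = 12.91 ft²·°F·h/BTU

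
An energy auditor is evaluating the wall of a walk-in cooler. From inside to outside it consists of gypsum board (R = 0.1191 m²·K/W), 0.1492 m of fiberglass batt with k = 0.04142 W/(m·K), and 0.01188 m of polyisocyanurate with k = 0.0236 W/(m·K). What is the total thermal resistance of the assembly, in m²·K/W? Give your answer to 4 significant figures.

0.1492/0.04142 = 3.6021
0.01188/0.0236 = 0.50339
R_total = 0.1191 + 3.6021 + 0.50339 = 4.2246 m²·K/W

4.225 m²·K/W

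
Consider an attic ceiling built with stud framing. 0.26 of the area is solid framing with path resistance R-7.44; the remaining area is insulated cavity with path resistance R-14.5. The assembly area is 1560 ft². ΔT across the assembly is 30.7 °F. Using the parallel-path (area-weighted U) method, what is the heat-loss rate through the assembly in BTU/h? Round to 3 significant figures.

U_eff = 0.74/14.5 + 0.26/7.44 = 0.05103 + 0.03495 = 0.08598
R_eff = 1/U_eff = 11.63 ft²·°F·h/BTU
Q = 1560 × 30.7 / 11.63 = 4118 BTU/h

4120 BTU/h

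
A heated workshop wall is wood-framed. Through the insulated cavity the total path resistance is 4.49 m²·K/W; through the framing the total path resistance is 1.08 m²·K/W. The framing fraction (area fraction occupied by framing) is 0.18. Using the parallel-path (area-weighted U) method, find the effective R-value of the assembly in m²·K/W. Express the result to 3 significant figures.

U_eff = 0.82/4.49 + 0.18/1.08 = 0.1826 + 0.1667 = 0.3493
R_eff = 1/U_eff = 2.863 m²·K/W

2.86 m²·K/W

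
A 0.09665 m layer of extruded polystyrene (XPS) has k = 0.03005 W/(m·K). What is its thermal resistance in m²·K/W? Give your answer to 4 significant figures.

3.216 m²·K/W

R = L/k = 0.09665/0.03005 = 3.2163 m²·K/W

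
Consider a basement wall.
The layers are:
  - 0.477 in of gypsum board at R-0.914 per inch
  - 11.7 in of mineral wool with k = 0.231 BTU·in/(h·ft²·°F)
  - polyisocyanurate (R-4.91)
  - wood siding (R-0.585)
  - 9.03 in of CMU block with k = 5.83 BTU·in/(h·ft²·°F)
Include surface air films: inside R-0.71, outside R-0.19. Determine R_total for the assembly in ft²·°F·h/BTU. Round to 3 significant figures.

0.477 × 0.914 = 0.436
11.7/0.231 = 50.65
9.03/5.83 = 1.549
R_total = 0.71 + 0.436 + 50.65 + 4.91 + 0.585 + 1.549 + 0.19 = 59.03 ft²·°F·h/BTU

59.0 ft²·°F·h/BTU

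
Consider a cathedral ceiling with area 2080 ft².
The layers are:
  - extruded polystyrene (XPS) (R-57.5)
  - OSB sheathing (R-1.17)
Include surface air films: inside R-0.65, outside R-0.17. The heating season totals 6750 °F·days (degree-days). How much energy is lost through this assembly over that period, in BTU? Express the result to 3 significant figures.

5660000 BTU

R_total = 0.65 + 57.5 + 1.17 + 0.17 = 59.49 ft²·°F·h/BTU
E = A × HDD × 24 / R = 2080 × 6750 × 24 / 59.49 = 5664000 BTU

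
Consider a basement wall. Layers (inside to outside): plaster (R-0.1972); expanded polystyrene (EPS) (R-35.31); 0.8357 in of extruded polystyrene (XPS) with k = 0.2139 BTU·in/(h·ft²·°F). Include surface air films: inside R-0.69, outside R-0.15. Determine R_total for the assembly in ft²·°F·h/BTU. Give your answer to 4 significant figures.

0.8357/0.2139 = 3.907
R_total = 0.69 + 0.1972 + 35.31 + 3.907 + 0.15 = 40.254 ft²·°F·h/BTU

40.25 ft²·°F·h/BTU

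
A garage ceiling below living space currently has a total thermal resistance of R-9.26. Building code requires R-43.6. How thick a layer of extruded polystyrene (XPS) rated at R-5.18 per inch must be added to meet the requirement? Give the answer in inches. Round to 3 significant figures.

ΔR = 43.6 − 9.26 = 34.34 ft²·°F·h/BTU
L = ΔR / (R/in) = 34.34/5.18 = 6.629 in

6.63 in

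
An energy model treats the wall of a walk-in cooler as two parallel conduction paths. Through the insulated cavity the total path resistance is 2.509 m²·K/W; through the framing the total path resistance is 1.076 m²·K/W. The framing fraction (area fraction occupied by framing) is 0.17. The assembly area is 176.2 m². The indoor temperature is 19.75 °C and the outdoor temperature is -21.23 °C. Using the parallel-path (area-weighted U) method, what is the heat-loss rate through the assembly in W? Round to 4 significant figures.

3529 W

U_eff = 0.83/2.509 + 0.17/1.076 = 0.33081 + 0.15799 = 0.4888
R_eff = 1/U_eff = 2.0458 m²·K/W
Q = 176.2 × (19.75 − (-21.23)) / 2.0458 = 3529.5 W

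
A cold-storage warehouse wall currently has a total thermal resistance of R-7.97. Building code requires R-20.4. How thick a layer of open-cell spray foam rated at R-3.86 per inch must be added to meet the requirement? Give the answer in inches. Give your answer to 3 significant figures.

ΔR = 20.4 − 7.97 = 12.43 ft²·°F·h/BTU
L = ΔR / (R/in) = 12.43/3.86 = 3.22 in

3.22 in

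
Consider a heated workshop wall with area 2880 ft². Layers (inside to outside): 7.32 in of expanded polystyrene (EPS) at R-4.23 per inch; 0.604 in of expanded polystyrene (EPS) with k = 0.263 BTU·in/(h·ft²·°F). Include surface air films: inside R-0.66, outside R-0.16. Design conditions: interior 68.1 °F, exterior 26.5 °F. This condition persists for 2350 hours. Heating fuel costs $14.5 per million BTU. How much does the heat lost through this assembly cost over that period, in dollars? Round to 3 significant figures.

7.32 × 4.23 = 30.96
0.604/0.263 = 2.297
R_total = 0.66 + 30.96 + 2.297 + 0.16 = 34.08 ft²·°F·h/BTU
Q = 2880 × (68.1 − 26.5) / 34.08 = 3515 BTU/h
E = 3515 × 2350 = 8261000 BTU
Cost = 8261000/10⁶ × 14.5 = $119.8

120 dollars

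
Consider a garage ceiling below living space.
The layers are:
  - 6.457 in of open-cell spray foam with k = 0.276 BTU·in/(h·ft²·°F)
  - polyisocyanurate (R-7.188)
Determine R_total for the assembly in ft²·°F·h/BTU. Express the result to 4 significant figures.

30.58 ft²·°F·h/BTU

6.457/0.276 = 23.395
R_total = 23.395 + 7.188 = 30.583 ft²·°F·h/BTU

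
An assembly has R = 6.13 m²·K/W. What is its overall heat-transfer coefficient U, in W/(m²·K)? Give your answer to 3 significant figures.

U = 1/R = 1/6.13 = 0.1631

0.163 W/(m²·K)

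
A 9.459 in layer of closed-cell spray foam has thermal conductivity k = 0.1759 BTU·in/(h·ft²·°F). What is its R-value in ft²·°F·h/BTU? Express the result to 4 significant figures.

53.77 ft²·°F·h/BTU

R = L/k = 9.459/0.1759 = 53.775 ft²·°F·h/BTU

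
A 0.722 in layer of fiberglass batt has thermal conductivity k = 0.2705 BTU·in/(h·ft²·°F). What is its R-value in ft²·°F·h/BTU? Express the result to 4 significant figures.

R = L/k = 0.722/0.2705 = 2.6691 ft²·°F·h/BTU

2.669 ft²·°F·h/BTU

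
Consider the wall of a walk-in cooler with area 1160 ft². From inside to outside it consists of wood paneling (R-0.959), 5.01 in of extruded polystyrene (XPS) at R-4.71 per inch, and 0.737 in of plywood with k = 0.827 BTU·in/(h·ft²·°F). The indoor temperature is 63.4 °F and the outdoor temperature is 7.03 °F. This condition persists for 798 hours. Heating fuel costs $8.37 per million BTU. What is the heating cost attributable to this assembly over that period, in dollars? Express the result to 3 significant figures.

5.01 × 4.71 = 23.6
0.737/0.827 = 0.8912
R_total = 0.959 + 23.6 + 0.8912 = 25.45 ft²·°F·h/BTU
Q = 1160 × (63.4 − 7.03) / 25.45 = 2570 BTU/h
E = 2570 × 798 = 2051000 BTU
Cost = 2051000/10⁶ × 8.37 = $17.16

17.2 dollars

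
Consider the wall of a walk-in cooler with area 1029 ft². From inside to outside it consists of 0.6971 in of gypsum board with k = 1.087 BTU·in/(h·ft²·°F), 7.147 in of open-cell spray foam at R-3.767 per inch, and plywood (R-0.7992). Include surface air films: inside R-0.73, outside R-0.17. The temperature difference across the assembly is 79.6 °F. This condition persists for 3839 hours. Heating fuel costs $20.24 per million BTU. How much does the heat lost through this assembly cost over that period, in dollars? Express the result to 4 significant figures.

0.6971/1.087 = 0.64131
7.147 × 3.767 = 26.923
R_total = 0.73 + 0.64131 + 26.923 + 0.7992 + 0.17 = 29.263 ft²·°F·h/BTU
Q = 1029 × 79.6 / 29.263 = 2799 BTU/h
E = 2799 × 3839 = 10745000 BTU
Cost = 10745000/10⁶ × 20.24 = $217.49

217.5 dollars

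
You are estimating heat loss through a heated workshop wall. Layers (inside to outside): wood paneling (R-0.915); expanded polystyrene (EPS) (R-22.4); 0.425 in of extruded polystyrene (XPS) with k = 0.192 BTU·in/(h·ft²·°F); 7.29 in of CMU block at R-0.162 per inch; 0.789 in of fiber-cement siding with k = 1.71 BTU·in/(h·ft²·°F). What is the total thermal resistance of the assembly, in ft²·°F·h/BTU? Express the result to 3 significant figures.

0.425/0.192 = 2.214
7.29 × 0.162 = 1.181
0.789/1.71 = 0.4614
R_total = 0.915 + 22.4 + 2.214 + 1.181 + 0.4614 = 27.17 ft²·°F·h/BTU

27.2 ft²·°F·h/BTU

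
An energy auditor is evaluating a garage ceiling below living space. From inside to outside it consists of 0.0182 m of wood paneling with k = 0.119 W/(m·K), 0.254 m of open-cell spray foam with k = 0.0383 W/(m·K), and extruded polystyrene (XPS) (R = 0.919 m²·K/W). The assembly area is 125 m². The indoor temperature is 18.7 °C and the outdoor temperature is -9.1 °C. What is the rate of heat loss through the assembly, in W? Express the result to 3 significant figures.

451 W

0.0182/0.119 = 0.1529
0.254/0.0383 = 6.632
R_total = 0.1529 + 6.632 + 0.919 = 7.704 m²·K/W
Q = A·ΔT/R = 125 × (18.7 − (-9.1)) / 7.704 = 451.1 W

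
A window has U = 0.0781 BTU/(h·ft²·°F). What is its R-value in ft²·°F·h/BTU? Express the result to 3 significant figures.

12.8 ft²·°F·h/BTU

R = 1/U = 1/0.0781 = 12.8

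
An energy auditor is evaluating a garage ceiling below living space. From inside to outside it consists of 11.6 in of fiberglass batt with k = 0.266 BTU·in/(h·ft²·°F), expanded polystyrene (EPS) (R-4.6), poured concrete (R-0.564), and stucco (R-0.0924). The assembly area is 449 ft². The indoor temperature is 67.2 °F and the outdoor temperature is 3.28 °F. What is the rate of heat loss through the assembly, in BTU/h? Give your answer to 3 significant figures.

11.6/0.266 = 43.61
R_total = 43.61 + 4.6 + 0.564 + 0.0924 = 48.87 ft²·°F·h/BTU
Q = A·ΔT/R = 449 × (67.2 − 3.28) / 48.87 = 587.3 BTU/h

587 BTU/h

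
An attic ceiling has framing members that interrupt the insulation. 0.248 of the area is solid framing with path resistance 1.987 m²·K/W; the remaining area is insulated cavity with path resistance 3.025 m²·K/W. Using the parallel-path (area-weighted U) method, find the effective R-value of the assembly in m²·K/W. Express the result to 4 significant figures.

U_eff = 0.752/3.025 + 0.248/1.987 = 0.2486 + 0.12481 = 0.37341
R_eff = 1/U_eff = 2.678 m²·K/W

2.678 m²·K/W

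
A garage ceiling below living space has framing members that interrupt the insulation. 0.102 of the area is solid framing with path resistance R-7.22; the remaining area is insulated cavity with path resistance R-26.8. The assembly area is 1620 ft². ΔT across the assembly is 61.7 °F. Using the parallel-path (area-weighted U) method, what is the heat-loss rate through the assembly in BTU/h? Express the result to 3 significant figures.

4760 BTU/h

U_eff = 0.898/26.8 + 0.102/7.22 = 0.03351 + 0.01413 = 0.04763
R_eff = 1/U_eff = 20.99 ft²·°F·h/BTU
Q = 1620 × 61.7 / 20.99 = 4761 BTU/h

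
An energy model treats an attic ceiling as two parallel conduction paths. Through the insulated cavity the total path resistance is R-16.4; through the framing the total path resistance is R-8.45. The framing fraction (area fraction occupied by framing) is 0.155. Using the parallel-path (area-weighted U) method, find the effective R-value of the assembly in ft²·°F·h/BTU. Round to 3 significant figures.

U_eff = 0.845/16.4 + 0.155/8.45 = 0.05152 + 0.01834 = 0.06987
R_eff = 1/U_eff = 14.31 ft²·°F·h/BTU

14.3 ft²·°F·h/BTU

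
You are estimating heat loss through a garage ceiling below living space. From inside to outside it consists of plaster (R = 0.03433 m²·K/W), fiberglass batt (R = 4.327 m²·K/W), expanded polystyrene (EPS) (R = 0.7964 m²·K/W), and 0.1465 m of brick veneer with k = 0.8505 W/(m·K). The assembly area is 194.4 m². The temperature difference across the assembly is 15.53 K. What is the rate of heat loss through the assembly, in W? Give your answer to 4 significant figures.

0.1465/0.8505 = 0.17225
R_total = 0.03433 + 4.327 + 0.7964 + 0.17225 = 5.33 m²·K/W
Q = A·ΔT/R = 194.4 × 15.53 / 5.33 = 566.42 W

566.4 W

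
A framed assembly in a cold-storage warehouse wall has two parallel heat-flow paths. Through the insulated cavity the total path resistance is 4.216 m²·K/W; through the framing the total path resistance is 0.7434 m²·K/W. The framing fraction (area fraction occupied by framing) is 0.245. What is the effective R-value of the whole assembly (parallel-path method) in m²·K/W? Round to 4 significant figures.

1.966 m²·K/W

U_eff = 0.755/4.216 + 0.245/0.7434 = 0.17908 + 0.32957 = 0.50865
R_eff = 1/U_eff = 1.966 m²·K/W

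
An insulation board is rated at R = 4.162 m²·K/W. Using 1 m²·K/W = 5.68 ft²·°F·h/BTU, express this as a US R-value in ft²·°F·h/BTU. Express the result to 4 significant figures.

R_US = 4.162 × 5.68 = 23.64

23.64 ft²·°F·h/BTU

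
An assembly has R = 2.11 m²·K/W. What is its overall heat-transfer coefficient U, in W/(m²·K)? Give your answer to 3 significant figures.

U = 1/R = 1/2.11 = 0.4739

0.474 W/(m²·K)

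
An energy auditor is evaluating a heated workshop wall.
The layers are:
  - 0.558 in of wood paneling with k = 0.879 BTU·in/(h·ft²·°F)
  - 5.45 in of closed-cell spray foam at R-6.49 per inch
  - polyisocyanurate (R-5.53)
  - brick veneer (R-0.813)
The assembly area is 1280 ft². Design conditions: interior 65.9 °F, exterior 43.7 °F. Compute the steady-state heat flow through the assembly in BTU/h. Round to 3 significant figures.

0.558/0.879 = 0.6348
5.45 × 6.49 = 35.37
R_total = 0.6348 + 35.37 + 5.53 + 0.813 = 42.35 ft²·°F·h/BTU
Q = A·ΔT/R = 1280 × (65.9 − 43.7) / 42.35 = 671 BTU/h

671 BTU/h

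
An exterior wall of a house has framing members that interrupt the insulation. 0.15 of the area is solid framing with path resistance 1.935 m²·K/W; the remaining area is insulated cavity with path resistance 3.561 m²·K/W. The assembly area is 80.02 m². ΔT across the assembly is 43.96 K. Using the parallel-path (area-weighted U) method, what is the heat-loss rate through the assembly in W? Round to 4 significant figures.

1112 W

U_eff = 0.85/3.561 + 0.15/1.935 = 0.2387 + 0.077519 = 0.31622
R_eff = 1/U_eff = 3.1624 m²·K/W
Q = 80.02 × 43.96 / 3.1624 = 1112.3 W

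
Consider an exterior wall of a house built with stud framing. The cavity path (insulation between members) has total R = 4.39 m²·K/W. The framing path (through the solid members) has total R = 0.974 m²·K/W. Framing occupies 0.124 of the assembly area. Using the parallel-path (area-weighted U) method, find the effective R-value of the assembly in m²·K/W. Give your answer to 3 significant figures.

3.06 m²·K/W

U_eff = 0.876/4.39 + 0.124/0.974 = 0.1995 + 0.1273 = 0.3269
R_eff = 1/U_eff = 3.059 m²·K/W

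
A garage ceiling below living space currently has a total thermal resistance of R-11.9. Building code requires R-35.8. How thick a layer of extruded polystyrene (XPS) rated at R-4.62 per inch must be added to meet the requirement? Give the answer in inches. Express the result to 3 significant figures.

5.17 in

ΔR = 35.8 − 11.9 = 23.9 ft²·°F·h/BTU
L = ΔR / (R/in) = 23.9/4.62 = 5.173 in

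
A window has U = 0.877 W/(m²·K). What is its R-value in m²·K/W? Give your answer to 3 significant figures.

1.14 m²·K/W

R = 1/U = 1/0.877 = 1.14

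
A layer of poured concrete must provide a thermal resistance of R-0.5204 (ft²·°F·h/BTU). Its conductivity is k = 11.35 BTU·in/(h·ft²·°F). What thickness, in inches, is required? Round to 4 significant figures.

L = R × k = 0.5204 × 11.35 = 5.9065 in

5.907 in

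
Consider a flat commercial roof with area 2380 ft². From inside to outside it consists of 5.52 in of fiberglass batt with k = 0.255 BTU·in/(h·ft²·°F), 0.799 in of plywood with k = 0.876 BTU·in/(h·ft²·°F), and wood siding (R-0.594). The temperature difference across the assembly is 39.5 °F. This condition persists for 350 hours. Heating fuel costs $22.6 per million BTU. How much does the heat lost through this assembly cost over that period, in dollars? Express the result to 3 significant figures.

32.1 dollars

5.52/0.255 = 21.65
0.799/0.876 = 0.9121
R_total = 21.65 + 0.9121 + 0.594 = 23.15 ft²·°F·h/BTU
Q = 2380 × 39.5 / 23.15 = 4060 BTU/h
E = 4060 × 350 = 1421000 BTU
Cost = 1421000/10⁶ × 22.6 = $32.12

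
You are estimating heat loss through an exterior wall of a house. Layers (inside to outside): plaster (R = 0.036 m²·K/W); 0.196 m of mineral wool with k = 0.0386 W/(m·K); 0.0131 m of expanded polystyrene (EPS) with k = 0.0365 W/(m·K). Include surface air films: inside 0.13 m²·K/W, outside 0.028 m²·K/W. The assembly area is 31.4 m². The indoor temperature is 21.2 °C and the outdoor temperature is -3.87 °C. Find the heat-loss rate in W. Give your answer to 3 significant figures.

140 W

0.196/0.0386 = 5.078
0.0131/0.0365 = 0.3589
R_total = 0.13 + 0.036 + 5.078 + 0.3589 + 0.028 = 5.631 m²·K/W
Q = A·ΔT/R = 31.4 × (21.2 − (-3.87)) / 5.631 = 139.8 W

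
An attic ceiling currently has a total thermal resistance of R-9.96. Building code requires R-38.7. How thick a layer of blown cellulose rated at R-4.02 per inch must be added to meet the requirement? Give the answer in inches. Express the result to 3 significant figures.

ΔR = 38.7 − 9.96 = 28.74 ft²·°F·h/BTU
L = ΔR / (R/in) = 28.74/4.02 = 7.149 in

7.15 in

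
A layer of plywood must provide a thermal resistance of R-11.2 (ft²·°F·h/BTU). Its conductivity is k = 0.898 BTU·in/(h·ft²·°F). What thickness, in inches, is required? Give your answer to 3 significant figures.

L = R × k = 11.2 × 0.898 = 10.06 in

10.1 in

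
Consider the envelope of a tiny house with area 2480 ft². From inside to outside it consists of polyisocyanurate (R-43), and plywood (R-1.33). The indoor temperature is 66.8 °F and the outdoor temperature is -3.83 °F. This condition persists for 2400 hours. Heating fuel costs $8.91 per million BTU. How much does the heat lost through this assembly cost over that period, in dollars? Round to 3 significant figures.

84.5 dollars

R_total = 43 + 1.33 = 44.33 ft²·°F·h/BTU
Q = 2480 × (66.8 − (-3.83)) / 44.33 = 3951 BTU/h
E = 3951 × 2400 = 9483000 BTU
Cost = 9483000/10⁶ × 8.91 = $84.5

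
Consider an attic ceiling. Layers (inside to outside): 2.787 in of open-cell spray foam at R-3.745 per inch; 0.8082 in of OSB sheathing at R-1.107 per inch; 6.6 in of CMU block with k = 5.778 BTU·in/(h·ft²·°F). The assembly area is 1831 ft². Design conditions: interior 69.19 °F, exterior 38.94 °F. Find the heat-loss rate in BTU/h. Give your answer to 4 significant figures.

4440 BTU/h

2.787 × 3.745 = 10.437
0.8082 × 1.107 = 0.89468
6.6/5.778 = 1.1423
R_total = 10.437 + 0.89468 + 1.1423 = 12.474 ft²·°F·h/BTU
Q = A·ΔT/R = 1831 × (69.19 − 38.94) / 12.474 = 4440.2 BTU/h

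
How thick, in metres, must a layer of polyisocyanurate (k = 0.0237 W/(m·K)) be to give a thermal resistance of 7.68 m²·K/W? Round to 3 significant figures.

0.182 m

L = R·k = 7.68 × 0.0237 = 0.182 m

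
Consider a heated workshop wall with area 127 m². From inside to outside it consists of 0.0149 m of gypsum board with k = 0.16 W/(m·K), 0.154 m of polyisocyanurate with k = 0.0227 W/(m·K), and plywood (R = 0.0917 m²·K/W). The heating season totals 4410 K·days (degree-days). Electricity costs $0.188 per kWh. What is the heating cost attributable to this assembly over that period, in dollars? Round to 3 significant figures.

0.0149/0.16 = 0.09312
0.154/0.0227 = 6.784
R_total = 0.09312 + 6.784 + 0.0917 = 6.969 m²·K/W
E = A × HDD × 24 / R / 1000 = 127 × 4410 × 24 / 6.969 / 1000 = 1929 kWh
Cost = 1929 × 0.188 = $362.6

363 dollars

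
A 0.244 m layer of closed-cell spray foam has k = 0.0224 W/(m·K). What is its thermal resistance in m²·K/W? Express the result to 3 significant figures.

R = L/k = 0.244/0.0224 = 10.89 m²·K/W

10.9 m²·K/W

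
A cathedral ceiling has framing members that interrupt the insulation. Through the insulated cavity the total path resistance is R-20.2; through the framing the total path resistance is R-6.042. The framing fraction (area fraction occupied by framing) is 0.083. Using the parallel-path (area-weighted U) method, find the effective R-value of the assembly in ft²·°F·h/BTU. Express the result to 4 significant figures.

U_eff = 0.917/20.2 + 0.083/6.042 = 0.045396 + 0.013737 = 0.059133
R_eff = 1/U_eff = 16.911 ft²·°F·h/BTU

16.91 ft²·°F·h/BTU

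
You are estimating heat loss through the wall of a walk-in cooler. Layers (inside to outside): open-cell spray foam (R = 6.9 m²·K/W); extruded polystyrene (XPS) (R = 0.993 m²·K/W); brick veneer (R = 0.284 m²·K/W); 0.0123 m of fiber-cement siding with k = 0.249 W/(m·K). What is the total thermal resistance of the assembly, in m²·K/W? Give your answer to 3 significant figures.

0.0123/0.249 = 0.0494
R_total = 6.9 + 0.993 + 0.284 + 0.0494 = 8.226 m²·K/W

8.23 m²·K/W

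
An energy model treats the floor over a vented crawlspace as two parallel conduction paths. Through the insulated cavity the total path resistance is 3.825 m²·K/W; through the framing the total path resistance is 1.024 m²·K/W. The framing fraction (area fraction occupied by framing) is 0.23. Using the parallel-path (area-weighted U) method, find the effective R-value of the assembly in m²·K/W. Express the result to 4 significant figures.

U_eff = 0.77/3.825 + 0.23/1.024 = 0.20131 + 0.22461 = 0.42592
R_eff = 1/U_eff = 2.3479 m²·K/W

2.348 m²·K/W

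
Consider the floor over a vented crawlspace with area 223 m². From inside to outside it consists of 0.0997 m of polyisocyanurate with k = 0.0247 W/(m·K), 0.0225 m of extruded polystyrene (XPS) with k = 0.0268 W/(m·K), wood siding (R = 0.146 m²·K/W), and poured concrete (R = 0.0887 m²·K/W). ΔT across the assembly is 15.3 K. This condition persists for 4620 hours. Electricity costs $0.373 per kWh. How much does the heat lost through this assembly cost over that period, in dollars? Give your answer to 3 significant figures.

1150 dollars

0.0997/0.0247 = 4.036
0.0225/0.0268 = 0.8396
R_total = 4.036 + 0.8396 + 0.146 + 0.0887 = 5.111 m²·K/W
Q = 223 × 15.3 / 5.111 = 667.6 W
E = 667.6 W × 4620 h / 1000 = 3084 kWh
Cost = 3084 × 0.373 = $1150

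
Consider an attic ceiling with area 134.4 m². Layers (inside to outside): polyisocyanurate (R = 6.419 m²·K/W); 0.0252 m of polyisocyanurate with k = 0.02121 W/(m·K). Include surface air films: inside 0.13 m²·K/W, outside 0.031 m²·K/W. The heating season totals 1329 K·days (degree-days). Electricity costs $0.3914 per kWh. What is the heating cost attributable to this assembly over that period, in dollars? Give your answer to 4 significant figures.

0.0252/0.02121 = 1.1881
R_total = 0.13 + 6.419 + 1.1881 + 0.031 = 7.7681 m²·K/W
E = A × HDD × 24 / R / 1000 = 134.4 × 1329 × 24 / 7.7681 / 1000 = 551.85 kWh
Cost = 551.85 × 0.3914 = $215.99

216.0 dollars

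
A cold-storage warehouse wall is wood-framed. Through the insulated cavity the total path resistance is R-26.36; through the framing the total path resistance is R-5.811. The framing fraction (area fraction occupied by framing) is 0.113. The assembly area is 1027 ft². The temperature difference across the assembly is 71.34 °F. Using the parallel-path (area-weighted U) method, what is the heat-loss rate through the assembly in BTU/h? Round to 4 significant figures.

3890 BTU/h

U_eff = 0.887/26.36 + 0.113/5.811 = 0.033649 + 0.019446 = 0.053095
R_eff = 1/U_eff = 18.834 ft²·°F·h/BTU
Q = 1027 × 71.34 / 18.834 = 3890.1 BTU/h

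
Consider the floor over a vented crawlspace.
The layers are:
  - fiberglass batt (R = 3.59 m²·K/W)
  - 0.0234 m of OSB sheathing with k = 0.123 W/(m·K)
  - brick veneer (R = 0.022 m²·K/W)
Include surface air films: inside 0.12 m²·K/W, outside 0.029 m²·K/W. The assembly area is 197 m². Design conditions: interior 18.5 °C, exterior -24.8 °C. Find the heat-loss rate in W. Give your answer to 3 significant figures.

2160 W

0.0234/0.123 = 0.1902
R_total = 0.12 + 3.59 + 0.1902 + 0.022 + 0.029 = 3.951 m²·K/W
Q = A·ΔT/R = 197 × (18.5 − (-24.8)) / 3.951 = 2159 W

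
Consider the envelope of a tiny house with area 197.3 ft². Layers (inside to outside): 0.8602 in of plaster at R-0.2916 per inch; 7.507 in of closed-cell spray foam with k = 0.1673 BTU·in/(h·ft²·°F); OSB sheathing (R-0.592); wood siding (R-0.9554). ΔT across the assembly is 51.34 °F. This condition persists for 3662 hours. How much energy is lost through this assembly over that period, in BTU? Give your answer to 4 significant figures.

0.8602 × 0.2916 = 0.25083
7.507/0.1673 = 44.871
R_total = 0.25083 + 44.871 + 0.592 + 0.9554 = 46.67 ft²·°F·h/BTU
Q = 197.3 × 51.34 / 46.67 = 217.04 BTU/h
E = 217.04 × 3662 = 794820 BTU

794800 BTU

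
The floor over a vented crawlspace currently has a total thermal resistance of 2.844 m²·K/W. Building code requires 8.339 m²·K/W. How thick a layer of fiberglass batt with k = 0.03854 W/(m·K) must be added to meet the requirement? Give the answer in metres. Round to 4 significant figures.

0.2118 m

ΔR = 8.339 − 2.844 = 5.495 m²·K/W
L = ΔR × k = 5.495 × 0.03854 = 0.21178 m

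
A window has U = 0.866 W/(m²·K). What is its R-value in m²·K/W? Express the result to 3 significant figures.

1.15 m²·K/W

R = 1/U = 1/0.866 = 1.155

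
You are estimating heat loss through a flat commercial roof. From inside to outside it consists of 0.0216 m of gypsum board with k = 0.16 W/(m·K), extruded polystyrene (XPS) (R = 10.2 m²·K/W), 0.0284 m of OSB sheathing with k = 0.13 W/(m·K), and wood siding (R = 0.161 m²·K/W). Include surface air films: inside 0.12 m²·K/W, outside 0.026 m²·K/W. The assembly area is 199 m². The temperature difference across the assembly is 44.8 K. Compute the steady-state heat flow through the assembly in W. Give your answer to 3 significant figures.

821 W

0.0216/0.16 = 0.135
0.0284/0.13 = 0.2185
R_total = 0.12 + 0.135 + 10.2 + 0.2185 + 0.161 + 0.026 = 10.86 m²·K/W
Q = A·ΔT/R = 199 × 44.8 / 10.86 = 820.9 W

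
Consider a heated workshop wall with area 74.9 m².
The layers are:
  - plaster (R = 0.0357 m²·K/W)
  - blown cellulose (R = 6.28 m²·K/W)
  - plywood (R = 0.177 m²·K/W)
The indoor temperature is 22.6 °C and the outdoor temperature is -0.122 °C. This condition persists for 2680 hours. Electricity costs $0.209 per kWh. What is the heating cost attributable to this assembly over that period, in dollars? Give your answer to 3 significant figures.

R_total = 0.0357 + 6.28 + 0.177 = 6.493 m²·K/W
Q = 74.9 × (22.6 − (-0.122)) / 6.493 = 262.1 W
E = 262.1 W × 2680 h / 1000 = 702.5 kWh
Cost = 702.5 × 0.209 = $146.8

147 dollars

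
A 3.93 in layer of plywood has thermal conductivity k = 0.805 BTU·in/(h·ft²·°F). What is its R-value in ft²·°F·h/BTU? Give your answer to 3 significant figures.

4.88 ft²·°F·h/BTU

R = L/k = 3.93/0.805 = 4.882 ft²·°F·h/BTU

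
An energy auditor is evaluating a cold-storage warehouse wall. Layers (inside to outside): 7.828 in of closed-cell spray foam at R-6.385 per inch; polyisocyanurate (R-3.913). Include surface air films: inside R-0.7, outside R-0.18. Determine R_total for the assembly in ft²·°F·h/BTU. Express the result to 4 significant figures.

54.77 ft²·°F·h/BTU

7.828 × 6.385 = 49.982
R_total = 0.7 + 49.982 + 3.913 + 0.18 = 54.775 ft²·°F·h/BTU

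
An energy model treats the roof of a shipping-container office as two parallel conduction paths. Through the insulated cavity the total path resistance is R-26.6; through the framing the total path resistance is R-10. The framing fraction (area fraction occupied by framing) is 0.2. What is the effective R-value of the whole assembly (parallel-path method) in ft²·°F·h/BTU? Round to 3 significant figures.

U_eff = 0.8/26.6 + 0.2/10 = 0.03008 + 0.02 = 0.05008
R_eff = 1/U_eff = 19.97 ft²·°F·h/BTU

20.0 ft²·°F·h/BTU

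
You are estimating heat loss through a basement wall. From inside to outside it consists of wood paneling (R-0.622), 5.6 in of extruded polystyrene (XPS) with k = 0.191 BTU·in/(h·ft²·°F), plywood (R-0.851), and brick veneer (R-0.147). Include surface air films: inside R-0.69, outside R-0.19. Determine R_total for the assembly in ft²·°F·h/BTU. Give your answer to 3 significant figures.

31.8 ft²·°F·h/BTU

5.6/0.191 = 29.32
R_total = 0.69 + 0.622 + 29.32 + 0.851 + 0.147 + 0.19 = 31.82 ft²·°F·h/BTU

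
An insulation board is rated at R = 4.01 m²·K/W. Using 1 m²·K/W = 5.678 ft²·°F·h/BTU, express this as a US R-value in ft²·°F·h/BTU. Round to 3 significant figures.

R_US = 4.01 × 5.678 = 22.77

22.8 ft²·°F·h/BTU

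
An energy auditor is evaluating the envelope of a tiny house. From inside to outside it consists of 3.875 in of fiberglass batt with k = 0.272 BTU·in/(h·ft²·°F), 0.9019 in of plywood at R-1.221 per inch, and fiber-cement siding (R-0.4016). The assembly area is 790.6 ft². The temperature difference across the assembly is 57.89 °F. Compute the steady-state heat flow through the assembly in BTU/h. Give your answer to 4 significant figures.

2906 BTU/h

3.875/0.272 = 14.246
0.9019 × 1.221 = 1.1012
R_total = 14.246 + 1.1012 + 0.4016 = 15.749 ft²·°F·h/BTU
Q = A·ΔT/R = 790.6 × 57.89 / 15.749 = 2906.1 BTU/h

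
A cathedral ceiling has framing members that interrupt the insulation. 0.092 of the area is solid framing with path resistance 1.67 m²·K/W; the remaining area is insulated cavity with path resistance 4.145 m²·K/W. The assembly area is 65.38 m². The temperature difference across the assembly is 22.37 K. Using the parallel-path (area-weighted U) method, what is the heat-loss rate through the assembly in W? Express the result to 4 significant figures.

401.0 W

U_eff = 0.908/4.145 + 0.092/1.67 = 0.21906 + 0.05509 = 0.27415
R_eff = 1/U_eff = 3.6477 m²·K/W
Q = 65.38 × 22.37 / 3.6477 = 400.96 W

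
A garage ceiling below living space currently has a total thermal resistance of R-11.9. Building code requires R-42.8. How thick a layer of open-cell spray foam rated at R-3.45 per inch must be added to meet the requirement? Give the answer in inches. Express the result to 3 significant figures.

8.96 in

ΔR = 42.8 − 11.9 = 30.9 ft²·°F·h/BTU
L = ΔR / (R/in) = 30.9/3.45 = 8.957 in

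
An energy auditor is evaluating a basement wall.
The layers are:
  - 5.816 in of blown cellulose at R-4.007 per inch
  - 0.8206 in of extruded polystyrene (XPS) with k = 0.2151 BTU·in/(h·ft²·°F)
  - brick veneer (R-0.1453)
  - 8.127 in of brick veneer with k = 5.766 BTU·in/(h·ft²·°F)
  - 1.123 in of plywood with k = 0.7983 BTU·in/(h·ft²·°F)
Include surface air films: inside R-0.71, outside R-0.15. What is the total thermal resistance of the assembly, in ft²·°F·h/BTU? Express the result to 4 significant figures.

5.816 × 4.007 = 23.305
0.8206/0.2151 = 3.815
8.127/5.766 = 1.4095
1.123/0.7983 = 1.4067
R_total = 0.71 + 23.305 + 3.815 + 0.1453 + 1.4095 + 1.4067 + 0.15 = 30.941 ft²·°F·h/BTU

30.94 ft²·°F·h/BTU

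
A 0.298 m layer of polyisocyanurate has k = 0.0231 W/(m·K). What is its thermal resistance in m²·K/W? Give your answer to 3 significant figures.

R = L/k = 0.298/0.0231 = 12.9 m²·K/W

12.9 m²·K/W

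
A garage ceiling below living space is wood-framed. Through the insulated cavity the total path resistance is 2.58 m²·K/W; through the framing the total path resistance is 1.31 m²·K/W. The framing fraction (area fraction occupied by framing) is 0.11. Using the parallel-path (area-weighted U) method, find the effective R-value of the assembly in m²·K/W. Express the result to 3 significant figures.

2.33 m²·K/W

U_eff = 0.89/2.58 + 0.11/1.31 = 0.345 + 0.08397 = 0.4289
R_eff = 1/U_eff = 2.331 m²·K/W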